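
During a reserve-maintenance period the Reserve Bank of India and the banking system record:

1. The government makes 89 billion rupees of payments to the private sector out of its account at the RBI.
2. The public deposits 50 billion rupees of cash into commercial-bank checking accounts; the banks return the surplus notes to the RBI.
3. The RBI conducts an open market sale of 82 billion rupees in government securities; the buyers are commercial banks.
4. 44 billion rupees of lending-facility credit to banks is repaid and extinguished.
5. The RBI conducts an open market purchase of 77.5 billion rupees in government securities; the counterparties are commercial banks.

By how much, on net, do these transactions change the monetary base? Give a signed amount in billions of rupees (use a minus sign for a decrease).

Government spending 89 billion rupees: a non-base liability converts back to reserves → +89B.
Currency deposit 50 billion rupees: just a shift between currency and reserves — both are base money → 0.
OMO sale (to banks) 82 billion rupees: RBI balance sheet contracts → −82B.
Discount-window repayment 44 billion rupees: RBI balance sheet contracts → −44B.
OMO purchase (from banks) 77.5 billion rupees: RBI balance sheet expands → +77.5B.
Net: 89 + 0 − 82 − 44 + 77.5 = +40.5 billion.

+40.5 billion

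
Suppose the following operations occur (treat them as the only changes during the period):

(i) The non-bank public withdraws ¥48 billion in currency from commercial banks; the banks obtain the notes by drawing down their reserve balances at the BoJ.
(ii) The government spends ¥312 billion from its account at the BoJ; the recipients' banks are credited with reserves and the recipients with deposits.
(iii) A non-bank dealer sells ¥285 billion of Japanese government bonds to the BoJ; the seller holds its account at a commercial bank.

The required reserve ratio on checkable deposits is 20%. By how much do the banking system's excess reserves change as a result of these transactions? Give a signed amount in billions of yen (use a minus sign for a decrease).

Currency withdrawal ¥48 billion: reserves −¥48B, deposits −¥48B.
Government spending ¥312 billion: reserves +¥312B, deposits +¥312B.
Asset purchase (from non-banks) ¥285 billion: reserves +¥285B, deposits +¥285B.
Totals: Δreserves = +¥549B, Δdeposits = +¥549B.
Δrequired reserves = 20% × +¥549B = +¥109.8B.
Δexcess reserves = Δreserves − Δrequired = +¥549B − (+¥109.8B) = +¥439.2 billion.

+¥439.2 billion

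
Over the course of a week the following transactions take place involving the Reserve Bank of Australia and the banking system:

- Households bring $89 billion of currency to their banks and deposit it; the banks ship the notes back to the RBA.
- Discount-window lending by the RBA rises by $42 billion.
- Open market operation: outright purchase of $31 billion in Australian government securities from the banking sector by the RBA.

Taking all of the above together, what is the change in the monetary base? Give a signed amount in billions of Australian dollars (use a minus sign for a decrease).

+$73 billion

RBA balance sheet:
  Assets:      Securities +$31B, Loans to banks +$42B
  Liabilities: Bank reserves +$162B, Currency in circulation −$89B
Commercial banking system:
  Assets:      Reserves at CB +$162B, Securities −$31B
  Liabilities: Checkable deposits +$89B, Borrowings from CB +$42B
Monetary base = currency + reserves: −$89B + (+$162B) = +$73 billion.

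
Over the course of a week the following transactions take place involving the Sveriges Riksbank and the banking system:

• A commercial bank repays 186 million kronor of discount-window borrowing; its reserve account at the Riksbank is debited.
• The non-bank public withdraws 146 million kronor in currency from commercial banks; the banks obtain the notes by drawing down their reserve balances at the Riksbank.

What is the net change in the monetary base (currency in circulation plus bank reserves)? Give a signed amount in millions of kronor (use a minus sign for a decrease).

-186 million

Discount-window repayment 186 million kronor: Riksbank balance sheet contracts → −186M.
Currency withdrawal 146 million kronor: just a shift between currency and reserves — both are base money → 0.
Net: −186 + 0 = -186 million.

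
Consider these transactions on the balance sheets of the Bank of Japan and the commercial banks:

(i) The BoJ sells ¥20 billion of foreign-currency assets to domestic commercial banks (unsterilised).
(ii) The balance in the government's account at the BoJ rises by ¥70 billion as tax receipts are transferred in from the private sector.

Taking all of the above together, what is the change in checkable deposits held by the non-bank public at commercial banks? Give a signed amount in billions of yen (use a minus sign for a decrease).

FX sale ¥20 billion: the counterparty is a bank, so public deposits are unchanged → 0.
Government account inflow ¥70 billion: non-bank counterparties' bank balances fall → −¥70B.
Net: 0 − 70 = -¥70 billion.

-¥70 billion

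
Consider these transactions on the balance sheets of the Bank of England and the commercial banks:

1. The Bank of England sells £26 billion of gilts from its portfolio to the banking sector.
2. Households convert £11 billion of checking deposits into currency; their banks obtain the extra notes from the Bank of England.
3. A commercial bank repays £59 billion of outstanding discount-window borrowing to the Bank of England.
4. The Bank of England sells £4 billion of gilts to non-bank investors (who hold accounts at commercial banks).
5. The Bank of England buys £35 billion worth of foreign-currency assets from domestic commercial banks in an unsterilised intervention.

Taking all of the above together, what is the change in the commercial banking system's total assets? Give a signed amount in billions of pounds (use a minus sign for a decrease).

-£74 billion

Bank of England balance sheet:
  Assets:      Securities −£30B, Loans to banks −£59B, Foreign assets +£35B
  Liabilities: Bank reserves −£65B, Currency in circulation +£11B
Commercial banking system:
  Assets:      Reserves at CB −£65B, Securities +£26B, Foreign assets −£35B
  Liabilities: Checkable deposits −£15B, Borrowings from CB −£59B
Change in total bank assets = -£74 billion.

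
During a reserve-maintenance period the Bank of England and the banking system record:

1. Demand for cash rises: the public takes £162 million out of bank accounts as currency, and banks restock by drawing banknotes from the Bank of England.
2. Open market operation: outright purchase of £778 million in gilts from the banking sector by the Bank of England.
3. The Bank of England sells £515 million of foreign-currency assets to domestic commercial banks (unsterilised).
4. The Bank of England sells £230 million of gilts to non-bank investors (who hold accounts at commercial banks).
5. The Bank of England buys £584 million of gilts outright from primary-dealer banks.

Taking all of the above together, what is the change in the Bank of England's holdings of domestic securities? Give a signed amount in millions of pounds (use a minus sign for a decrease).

Bank of England balance sheet:
  Assets:      Securities +£1132M, Foreign assets −£515M
  Liabilities: Bank reserves +£455M, Currency in circulation +£162M
So the change in the Bank of England's holdings of domestic securities is +£1132 million.

+£1132 million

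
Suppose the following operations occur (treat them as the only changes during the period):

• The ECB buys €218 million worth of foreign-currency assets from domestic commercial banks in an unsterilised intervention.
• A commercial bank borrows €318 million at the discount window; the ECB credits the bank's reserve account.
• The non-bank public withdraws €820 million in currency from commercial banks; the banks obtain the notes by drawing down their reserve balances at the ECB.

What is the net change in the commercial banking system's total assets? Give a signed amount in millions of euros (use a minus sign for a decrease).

FX purchase €218 million: just an asset swap on bank balance sheets → 0.
Discount-window loan €318 million: bank balance sheets expand → +€318M.
Currency withdrawal €820 million: bank balance sheets shrink → −€820M.
Net: 0 + 318 − 820 = -€502 million.

-€502 million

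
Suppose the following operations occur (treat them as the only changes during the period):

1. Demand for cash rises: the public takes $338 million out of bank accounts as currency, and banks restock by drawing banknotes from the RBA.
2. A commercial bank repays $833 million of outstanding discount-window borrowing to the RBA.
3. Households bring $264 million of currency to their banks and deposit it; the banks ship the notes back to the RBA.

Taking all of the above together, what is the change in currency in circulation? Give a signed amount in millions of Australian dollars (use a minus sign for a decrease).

+$74 million

RBA balance sheet:
  Assets:      Loans to banks −$833M
  Liabilities: Bank reserves −$907M, Currency in circulation +$74M
So the change in currency in circulation is +$74 million.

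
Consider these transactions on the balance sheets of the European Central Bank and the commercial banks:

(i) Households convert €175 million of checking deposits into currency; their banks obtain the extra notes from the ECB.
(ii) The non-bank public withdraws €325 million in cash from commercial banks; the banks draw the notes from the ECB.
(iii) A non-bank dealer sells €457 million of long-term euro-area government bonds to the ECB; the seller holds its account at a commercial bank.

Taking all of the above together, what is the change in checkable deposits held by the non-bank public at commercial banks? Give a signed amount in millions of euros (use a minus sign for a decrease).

-€43 million

ECB balance sheet:
  Assets:      Securities +€457M
  Liabilities: Bank reserves −€43M, Currency in circulation +€500M
Commercial banking system:
  Assets:      Reserves at CB −€43M
  Liabilities: Checkable deposits −€43M
So the change in checkable deposits held by the non-bank public at commercial banks is -€43 million.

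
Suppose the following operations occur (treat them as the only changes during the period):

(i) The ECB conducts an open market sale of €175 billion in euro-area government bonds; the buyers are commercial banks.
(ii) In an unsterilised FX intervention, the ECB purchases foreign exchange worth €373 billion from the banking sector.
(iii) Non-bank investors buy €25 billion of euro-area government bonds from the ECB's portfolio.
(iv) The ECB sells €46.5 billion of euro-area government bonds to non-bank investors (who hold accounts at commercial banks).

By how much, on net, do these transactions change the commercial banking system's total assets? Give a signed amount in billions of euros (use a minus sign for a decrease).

-€71.5 billion

OMO sale (to banks) €175 billion: just an asset swap on bank balance sheets → 0.
FX purchase €373 billion: just an asset swap on bank balance sheets → 0.
Asset sale (to non-banks) €25 billion: bank balance sheets shrink → −€25B.
Asset sale (to non-banks) €46.5 billion: bank balance sheets shrink → −€46.5B.
Net: 0 + 0 − 25 − 46.5 = -€71.5 billion.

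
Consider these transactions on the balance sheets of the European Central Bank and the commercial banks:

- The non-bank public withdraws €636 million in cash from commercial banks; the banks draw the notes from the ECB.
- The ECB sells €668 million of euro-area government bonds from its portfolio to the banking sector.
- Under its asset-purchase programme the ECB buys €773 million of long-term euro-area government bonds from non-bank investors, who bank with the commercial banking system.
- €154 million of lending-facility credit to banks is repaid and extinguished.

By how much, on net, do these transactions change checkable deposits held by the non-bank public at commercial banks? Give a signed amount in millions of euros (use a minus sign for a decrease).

+€137 million

ECB balance sheet:
  Assets:      Securities +€105M, Loans to banks −€154M
  Liabilities: Bank reserves −€685M, Currency in circulation +€636M
Commercial banking system:
  Assets:      Reserves at CB −€685M, Securities +€668M
  Liabilities: Checkable deposits +€137M, Borrowings from CB −€154M
So the change in checkable deposits held by the non-bank public at commercial banks is +€137 million.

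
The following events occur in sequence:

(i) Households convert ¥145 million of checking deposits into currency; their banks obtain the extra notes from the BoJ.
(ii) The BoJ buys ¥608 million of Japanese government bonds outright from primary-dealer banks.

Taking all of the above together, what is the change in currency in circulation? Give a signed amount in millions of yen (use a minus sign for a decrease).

BoJ balance sheet:
  Assets:      Securities +¥608M
  Liabilities: Bank reserves +¥463M, Currency in circulation +¥145M
So the change in currency in circulation is +¥145 million.

+¥145 million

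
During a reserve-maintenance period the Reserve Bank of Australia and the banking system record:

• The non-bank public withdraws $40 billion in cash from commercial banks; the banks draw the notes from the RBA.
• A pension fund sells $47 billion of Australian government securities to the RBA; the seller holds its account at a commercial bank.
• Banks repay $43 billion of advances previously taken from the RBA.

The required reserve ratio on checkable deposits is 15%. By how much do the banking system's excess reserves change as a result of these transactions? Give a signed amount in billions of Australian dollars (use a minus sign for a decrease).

-$37.05 billion

Currency withdrawal $40 billion: reserves −$40B, deposits −$40B.
Asset purchase (from non-banks) $47 billion: reserves +$47B, deposits +$47B.
Discount-window repayment $43 billion: reserves −$43B, deposits 0.
Totals: Δreserves = −$36B, Δdeposits = +$7B.
Δrequired reserves = 15% × +$7B = +$1.05B.
Δexcess reserves = Δreserves − Δrequired = −$36B − (+$1.05B) = -$37.05 billion.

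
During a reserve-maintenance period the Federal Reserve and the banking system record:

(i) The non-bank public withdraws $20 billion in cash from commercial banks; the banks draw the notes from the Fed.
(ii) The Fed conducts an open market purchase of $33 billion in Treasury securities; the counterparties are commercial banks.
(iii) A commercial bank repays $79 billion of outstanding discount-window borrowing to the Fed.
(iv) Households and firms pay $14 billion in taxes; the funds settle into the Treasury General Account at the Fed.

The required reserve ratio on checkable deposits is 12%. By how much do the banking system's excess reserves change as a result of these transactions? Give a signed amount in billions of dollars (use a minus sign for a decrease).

-$75.92 billion

Currency withdrawal $20 billion: reserves −$20B, deposits −$20B.
OMO purchase (from banks) $33 billion: reserves +$33B, deposits 0.
Discount-window repayment $79 billion: reserves −$79B, deposits 0.
Government account inflow $14 billion: reserves −$14B, deposits −$14B.
Totals: Δreserves = −$80B, Δdeposits = −$34B.
Δrequired reserves = 12% × −$34B = −$4.08B.
Δexcess reserves = Δreserves − Δrequired = −$80B − (−$4.08B) = -$75.92 billion.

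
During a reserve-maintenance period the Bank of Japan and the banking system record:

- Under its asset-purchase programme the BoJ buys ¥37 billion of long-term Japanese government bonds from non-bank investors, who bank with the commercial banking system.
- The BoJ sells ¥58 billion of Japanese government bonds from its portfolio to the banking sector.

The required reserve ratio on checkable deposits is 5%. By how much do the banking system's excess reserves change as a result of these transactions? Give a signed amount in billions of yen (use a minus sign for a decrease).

-¥22.85 billion

Asset purchase (from non-banks) ¥37 billion: reserves +¥37B, deposits +¥37B.
OMO sale (to banks) ¥58 billion: reserves −¥58B, deposits 0.
Totals: Δreserves = −¥21B, Δdeposits = +¥37B.
Δrequired reserves = 5% × +¥37B = +¥1.85B.
Δexcess reserves = Δreserves − Δrequired = −¥21B − (+¥1.85B) = -¥22.85 billion.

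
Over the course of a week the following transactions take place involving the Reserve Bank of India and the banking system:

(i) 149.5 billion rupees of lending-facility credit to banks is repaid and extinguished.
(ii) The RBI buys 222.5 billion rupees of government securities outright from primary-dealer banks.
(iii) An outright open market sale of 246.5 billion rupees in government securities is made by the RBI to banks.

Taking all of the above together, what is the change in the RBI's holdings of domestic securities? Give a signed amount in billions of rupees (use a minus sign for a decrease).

-24 billion

RBI balance sheet:
  Assets:      Securities −24B, Loans to banks −149.5B
  Liabilities: Bank reserves −173.5B
Commercial banking system:
  Assets:      Reserves at CB −173.5B, Securities +24B
  Liabilities: Borrowings from CB −149.5B
So the change in the RBI's holdings of domestic securities is -24 billion.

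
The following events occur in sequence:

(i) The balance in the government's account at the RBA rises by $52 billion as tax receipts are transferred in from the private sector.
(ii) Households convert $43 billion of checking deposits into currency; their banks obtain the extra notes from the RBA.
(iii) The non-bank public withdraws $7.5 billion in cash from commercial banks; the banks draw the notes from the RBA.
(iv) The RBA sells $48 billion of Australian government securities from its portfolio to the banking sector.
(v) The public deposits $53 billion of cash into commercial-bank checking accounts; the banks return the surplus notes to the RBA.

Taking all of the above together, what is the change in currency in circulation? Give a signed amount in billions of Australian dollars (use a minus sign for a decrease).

Government account inflow $52 billion: no currency enters or leaves circulation → 0.
Currency withdrawal $43 billion: notes leave the central bank → +$43B.
Currency withdrawal $7.5 billion: notes leave the central bank → +$7.5B.
OMO sale (to banks) $48 billion: no currency enters or leaves circulation → 0.
Currency deposit $53 billion: notes return to the central bank → −$53B.
Net: 0 + 43 + 7.5 + 0 − 53 = -$2.5 billion.

-$2.5 billion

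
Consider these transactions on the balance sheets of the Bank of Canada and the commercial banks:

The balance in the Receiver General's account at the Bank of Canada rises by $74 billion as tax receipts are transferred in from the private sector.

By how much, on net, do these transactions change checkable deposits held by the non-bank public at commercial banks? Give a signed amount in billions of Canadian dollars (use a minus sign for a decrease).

-$74 billion

Government account inflow $74 billion: non-bank counterparties' bank balances fall → −$74B.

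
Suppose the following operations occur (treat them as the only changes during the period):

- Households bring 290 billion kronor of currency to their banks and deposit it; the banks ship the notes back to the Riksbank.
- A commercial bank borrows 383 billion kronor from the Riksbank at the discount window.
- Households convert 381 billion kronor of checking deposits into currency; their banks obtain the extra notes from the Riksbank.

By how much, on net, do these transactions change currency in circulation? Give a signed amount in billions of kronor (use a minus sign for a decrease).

+91 billion

Riksbank balance sheet:
  Assets:      Loans to banks +383B
  Liabilities: Bank reserves +292B, Currency in circulation +91B
Commercial banking system:
  Assets:      Reserves at CB +292B
  Liabilities: Checkable deposits −91B, Borrowings from CB +383B
So the change in currency in circulation is +91 billion.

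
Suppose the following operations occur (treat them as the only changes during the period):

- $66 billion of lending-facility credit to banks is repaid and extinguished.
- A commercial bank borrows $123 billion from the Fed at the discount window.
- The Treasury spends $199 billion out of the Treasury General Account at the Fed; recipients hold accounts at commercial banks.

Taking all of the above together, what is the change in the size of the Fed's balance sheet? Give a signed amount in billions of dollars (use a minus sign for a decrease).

Fed balance sheet:
  Assets:      Loans to banks +$57B
  Liabilities: Bank reserves +$256B, Government deposits −$199B
Change in total Fed assets = +$57 billion.

+$57 billion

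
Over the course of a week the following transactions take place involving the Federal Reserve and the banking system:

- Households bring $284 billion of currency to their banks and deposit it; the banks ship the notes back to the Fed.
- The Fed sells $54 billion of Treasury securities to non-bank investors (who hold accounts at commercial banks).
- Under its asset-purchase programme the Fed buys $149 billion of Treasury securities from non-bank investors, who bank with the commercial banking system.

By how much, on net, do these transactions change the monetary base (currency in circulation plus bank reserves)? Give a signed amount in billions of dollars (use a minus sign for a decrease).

+$95 billion

Currency deposit $284 billion: just a shift between currency and reserves — both are base money → 0.
Asset sale (to non-banks) $54 billion: Fed balance sheet contracts → −$54B.
Asset purchase (from non-banks) $149 billion: Fed balance sheet expands → +$149B.
Net: 0 − 54 + 149 = +$95 billion.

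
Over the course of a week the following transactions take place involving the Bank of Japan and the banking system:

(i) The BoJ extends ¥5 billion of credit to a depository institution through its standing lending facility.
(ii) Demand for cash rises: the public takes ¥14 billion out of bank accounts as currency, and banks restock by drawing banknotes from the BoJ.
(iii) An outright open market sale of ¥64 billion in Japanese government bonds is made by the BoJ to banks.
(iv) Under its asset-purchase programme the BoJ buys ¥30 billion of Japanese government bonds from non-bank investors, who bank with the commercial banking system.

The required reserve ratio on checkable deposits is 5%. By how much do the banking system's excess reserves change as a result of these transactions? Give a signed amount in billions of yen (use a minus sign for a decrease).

Discount-window loan ¥5 billion: reserves +¥5B, deposits 0.
Currency withdrawal ¥14 billion: reserves −¥14B, deposits −¥14B.
OMO sale (to banks) ¥64 billion: reserves −¥64B, deposits 0.
Asset purchase (from non-banks) ¥30 billion: reserves +¥30B, deposits +¥30B.
Totals: Δreserves = −¥43B, Δdeposits = +¥16B.
Δrequired reserves = 5% × +¥16B = +¥0.8B.
Δexcess reserves = Δreserves − Δrequired = −¥43B − (+¥0.8B) = -¥43.8 billion.

-¥43.8 billion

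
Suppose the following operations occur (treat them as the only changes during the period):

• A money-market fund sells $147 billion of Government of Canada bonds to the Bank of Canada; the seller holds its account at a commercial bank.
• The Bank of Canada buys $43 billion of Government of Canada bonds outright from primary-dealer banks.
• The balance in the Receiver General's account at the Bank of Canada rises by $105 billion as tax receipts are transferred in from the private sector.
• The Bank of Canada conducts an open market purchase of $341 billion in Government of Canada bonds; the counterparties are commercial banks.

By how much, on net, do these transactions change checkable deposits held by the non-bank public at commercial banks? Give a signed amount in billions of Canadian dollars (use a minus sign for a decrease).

+$42 billion

Bank of Canada balance sheet:
  Assets:      Securities +$531B
  Liabilities: Bank reserves +$426B, Government deposits +$105B
Commercial banking system:
  Assets:      Reserves at CB +$426B, Securities −$384B
  Liabilities: Checkable deposits +$42B
So the change in checkable deposits held by the non-bank public at commercial banks is +$42 billion.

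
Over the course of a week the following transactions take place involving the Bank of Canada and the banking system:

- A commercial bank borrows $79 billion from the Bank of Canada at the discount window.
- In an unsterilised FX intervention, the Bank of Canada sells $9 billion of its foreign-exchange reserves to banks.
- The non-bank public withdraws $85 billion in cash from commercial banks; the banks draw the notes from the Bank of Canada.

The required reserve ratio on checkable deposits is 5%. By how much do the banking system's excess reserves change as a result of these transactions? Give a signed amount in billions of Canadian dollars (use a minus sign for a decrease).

-$10.75 billion

Discount-window loan $79 billion: reserves +$79B, deposits 0.
FX sale $9 billion: reserves −$9B, deposits 0.
Currency withdrawal $85 billion: reserves −$85B, deposits −$85B.
Totals: Δreserves = −$15B, Δdeposits = −$85B.
Δrequired reserves = 5% × −$85B = −$4.25B.
Δexcess reserves = Δreserves − Δrequired = −$15B − (−$4.25B) = -$10.75 billion.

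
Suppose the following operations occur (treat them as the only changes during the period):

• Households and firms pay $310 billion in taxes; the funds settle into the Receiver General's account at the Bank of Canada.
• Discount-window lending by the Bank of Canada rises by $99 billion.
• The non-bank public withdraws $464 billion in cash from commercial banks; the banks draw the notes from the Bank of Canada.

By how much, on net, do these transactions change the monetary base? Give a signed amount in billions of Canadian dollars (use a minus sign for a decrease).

-$211 billion

Government account inflow $310 billion: reserves shift to a non-base liability → −$310B.
Discount-window loan $99 billion: Bank of Canada balance sheet expands → +$99B.
Currency withdrawal $464 billion: just a shift between currency and reserves — both are base money → 0.
Net: −310 + 99 + 0 = -$211 billion.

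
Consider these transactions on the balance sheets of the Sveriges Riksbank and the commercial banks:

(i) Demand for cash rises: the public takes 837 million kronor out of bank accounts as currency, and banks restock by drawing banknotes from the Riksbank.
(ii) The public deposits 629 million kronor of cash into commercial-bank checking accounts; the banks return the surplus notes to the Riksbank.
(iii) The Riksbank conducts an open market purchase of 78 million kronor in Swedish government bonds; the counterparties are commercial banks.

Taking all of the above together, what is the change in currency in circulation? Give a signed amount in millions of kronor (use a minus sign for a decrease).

Currency withdrawal 837 million kronor: notes leave the central bank → +837M.
Currency deposit 629 million kronor: notes return to the central bank → −629M.
OMO purchase (from banks) 78 million kronor: no currency enters or leaves circulation → 0.
Net: 837 − 629 + 0 = +208 million.

+208 million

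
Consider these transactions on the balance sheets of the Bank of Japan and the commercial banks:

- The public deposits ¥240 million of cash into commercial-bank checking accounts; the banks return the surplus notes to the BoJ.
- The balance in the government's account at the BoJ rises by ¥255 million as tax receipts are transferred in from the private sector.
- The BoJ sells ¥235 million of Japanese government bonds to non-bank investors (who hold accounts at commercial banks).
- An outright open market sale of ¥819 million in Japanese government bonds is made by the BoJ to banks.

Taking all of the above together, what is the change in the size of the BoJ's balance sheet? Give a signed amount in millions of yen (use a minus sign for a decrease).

-¥1054 million

Currency deposit ¥240 million: only the composition of liabilities changes → 0.
Government account inflow ¥255 million: only the composition of liabilities changes → 0.
Asset sale (to non-banks) ¥235 million: a BoJ asset is shed → −¥235M.
OMO sale (to banks) ¥819 million: a BoJ asset is shed → −¥819M.
Net: 0 + 0 − 235 − 819 = -¥1054 million.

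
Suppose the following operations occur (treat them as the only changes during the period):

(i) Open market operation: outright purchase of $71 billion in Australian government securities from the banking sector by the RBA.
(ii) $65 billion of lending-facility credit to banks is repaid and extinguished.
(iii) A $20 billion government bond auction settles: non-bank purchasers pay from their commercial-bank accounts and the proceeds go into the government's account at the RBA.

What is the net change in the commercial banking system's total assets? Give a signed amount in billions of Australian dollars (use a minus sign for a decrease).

-$85 billion

OMO purchase (from banks) $71 billion: just an asset swap on bank balance sheets → 0.
Discount-window repayment $65 billion: bank balance sheets shrink → −$65B.
Government account inflow $20 billion: bank balance sheets shrink → −$20B.
Net: 0 − 65 − 20 = -$85 billion.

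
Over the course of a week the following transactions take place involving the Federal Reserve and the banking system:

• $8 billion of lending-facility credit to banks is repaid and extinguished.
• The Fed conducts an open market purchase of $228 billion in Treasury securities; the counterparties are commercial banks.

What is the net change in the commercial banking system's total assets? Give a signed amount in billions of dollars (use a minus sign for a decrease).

Discount-window repayment $8 billion: bank balance sheets shrink → −$8B.
OMO purchase (from banks) $228 billion: just an asset swap on bank balance sheets → 0.
Net: −8 + 0 = -$8 billion.

-$8 billion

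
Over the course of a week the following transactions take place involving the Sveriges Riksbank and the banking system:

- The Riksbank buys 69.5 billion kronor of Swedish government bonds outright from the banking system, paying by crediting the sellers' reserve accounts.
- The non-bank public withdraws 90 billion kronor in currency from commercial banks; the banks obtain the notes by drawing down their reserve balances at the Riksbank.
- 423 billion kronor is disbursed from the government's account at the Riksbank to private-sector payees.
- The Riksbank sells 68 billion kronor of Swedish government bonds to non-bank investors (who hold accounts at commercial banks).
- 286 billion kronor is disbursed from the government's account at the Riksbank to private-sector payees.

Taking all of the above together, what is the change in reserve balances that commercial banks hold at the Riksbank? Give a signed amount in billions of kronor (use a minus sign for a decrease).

+620.5 billion

OMO purchase (from banks) 69.5 billion kronor: the Riksbank pays by crediting reserve accounts → +69.5B.
Currency withdrawal 90 billion kronor: banks swap reserves for currency → −90B.
Government spending 423 billion kronor: government payments flow into bank reserve accounts → +423B.
Asset sale (to non-banks) 68 billion kronor: the non-bank buyers' banks settle from reserves → −68B.
Government spending 286 billion kronor: government payments flow into bank reserve accounts → +286B.
Net: 69.5 − 90 + 423 − 68 + 286 = +620.5 billion.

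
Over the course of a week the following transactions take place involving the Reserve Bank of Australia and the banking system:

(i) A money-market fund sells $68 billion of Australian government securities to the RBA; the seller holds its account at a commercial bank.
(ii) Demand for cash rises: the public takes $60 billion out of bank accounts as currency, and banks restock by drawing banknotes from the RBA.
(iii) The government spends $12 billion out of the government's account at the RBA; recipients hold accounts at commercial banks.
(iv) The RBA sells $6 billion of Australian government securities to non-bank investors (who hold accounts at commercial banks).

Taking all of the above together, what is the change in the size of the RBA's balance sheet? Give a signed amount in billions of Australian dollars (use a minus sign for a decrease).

RBA balance sheet:
  Assets:      Securities +$62B
  Liabilities: Bank reserves +$14B, Currency in circulation +$60B, Government deposits −$12B
Commercial banking system:
  Assets:      Reserves at CB +$14B
  Liabilities: Checkable deposits +$14B
Change in total RBA assets = +$62 billion.

+$62 billion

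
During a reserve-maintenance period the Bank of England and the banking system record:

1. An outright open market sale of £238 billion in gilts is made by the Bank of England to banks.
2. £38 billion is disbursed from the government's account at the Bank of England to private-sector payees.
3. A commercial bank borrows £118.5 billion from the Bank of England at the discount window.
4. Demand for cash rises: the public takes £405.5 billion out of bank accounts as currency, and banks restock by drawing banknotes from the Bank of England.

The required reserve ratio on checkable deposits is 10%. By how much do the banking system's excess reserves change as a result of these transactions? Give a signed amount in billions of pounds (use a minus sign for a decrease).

OMO sale (to banks) £238 billion: reserves −£238B, deposits 0.
Government spending £38 billion: reserves +£38B, deposits +£38B.
Discount-window loan £118.5 billion: reserves +£118.5B, deposits 0.
Currency withdrawal £405.5 billion: reserves −£405.5B, deposits −£405.5B.
Totals: Δreserves = −£487B, Δdeposits = −£367.5B.
Δrequired reserves = 10% × −£367.5B = −£36.75B.
Δexcess reserves = Δreserves − Δrequired = −£487B − (−£36.75B) = -£450.25 billion.

-£450.25 billion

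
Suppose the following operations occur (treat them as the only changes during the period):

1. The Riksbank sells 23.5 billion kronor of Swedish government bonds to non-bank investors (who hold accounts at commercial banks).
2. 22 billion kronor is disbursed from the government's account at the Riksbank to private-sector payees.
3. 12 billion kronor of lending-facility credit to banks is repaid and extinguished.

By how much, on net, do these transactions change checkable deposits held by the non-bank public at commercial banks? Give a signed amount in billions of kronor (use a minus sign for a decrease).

-1.5 billion

Asset sale (to non-banks) 23.5 billion kronor: non-bank counterparties' bank balances fall → −23.5B.
Government spending 22 billion kronor: non-bank counterparties' bank balances rise → +22B.
Discount-window repayment 12 billion kronor: the counterparty is a bank, so public deposits are unchanged → 0.
Net: −23.5 + 22 + 0 = -1.5 billion.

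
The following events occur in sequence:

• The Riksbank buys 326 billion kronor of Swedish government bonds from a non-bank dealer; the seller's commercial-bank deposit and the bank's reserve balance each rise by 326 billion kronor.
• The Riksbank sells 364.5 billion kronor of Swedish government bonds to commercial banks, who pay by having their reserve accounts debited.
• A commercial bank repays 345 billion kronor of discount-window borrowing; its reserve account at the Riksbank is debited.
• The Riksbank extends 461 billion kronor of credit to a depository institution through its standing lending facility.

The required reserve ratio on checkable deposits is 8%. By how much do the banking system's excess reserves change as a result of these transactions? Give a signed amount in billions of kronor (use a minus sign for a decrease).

Asset purchase (from non-banks) 326 billion kronor: reserves +326B, deposits +326B.
OMO sale (to banks) 364.5 billion kronor: reserves −364.5B, deposits 0.
Discount-window repayment 345 billion kronor: reserves −345B, deposits 0.
Discount-window loan 461 billion kronor: reserves +461B, deposits 0.
Totals: Δreserves = +77.5B, Δdeposits = +326B.
Δrequired reserves = 8% × +326B = +26.08B.
Δexcess reserves = Δreserves − Δrequired = +77.5B − (+26.08B) = +51.42 billion.

+51.42 billion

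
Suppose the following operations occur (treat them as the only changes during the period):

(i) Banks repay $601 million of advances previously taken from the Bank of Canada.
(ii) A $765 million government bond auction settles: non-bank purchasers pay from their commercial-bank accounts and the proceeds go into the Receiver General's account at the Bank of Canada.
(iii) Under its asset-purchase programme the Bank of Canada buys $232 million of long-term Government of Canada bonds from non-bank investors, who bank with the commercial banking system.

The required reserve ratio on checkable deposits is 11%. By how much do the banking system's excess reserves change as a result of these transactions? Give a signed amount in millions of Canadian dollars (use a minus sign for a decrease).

Discount-window repayment $601 million: reserves −$601M, deposits 0.
Government account inflow $765 million: reserves −$765M, deposits −$765M.
Asset purchase (from non-banks) $232 million: reserves +$232M, deposits +$232M.
Totals: Δreserves = −$1134M, Δdeposits = −$533M.
Δrequired reserves = 11% × −$533M = −$58.63M.
Δexcess reserves = Δreserves − Δrequired = −$1134M − (−$58.63M) = -$1075.37 million.

-$1075.37 million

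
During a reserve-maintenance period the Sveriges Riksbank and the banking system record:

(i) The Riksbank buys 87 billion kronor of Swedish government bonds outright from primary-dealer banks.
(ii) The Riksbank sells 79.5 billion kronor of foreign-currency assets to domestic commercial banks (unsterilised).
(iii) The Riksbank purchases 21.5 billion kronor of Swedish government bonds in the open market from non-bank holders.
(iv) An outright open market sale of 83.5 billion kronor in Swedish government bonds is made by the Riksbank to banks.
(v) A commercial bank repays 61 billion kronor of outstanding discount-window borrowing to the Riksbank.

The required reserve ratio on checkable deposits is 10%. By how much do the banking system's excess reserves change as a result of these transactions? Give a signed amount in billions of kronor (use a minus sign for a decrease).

OMO purchase (from banks) 87 billion kronor: reserves +87B, deposits 0.
FX sale 79.5 billion kronor: reserves −79.5B, deposits 0.
Asset purchase (from non-banks) 21.5 billion kronor: reserves +21.5B, deposits +21.5B.
OMO sale (to banks) 83.5 billion kronor: reserves −83.5B, deposits 0.
Discount-window repayment 61 billion kronor: reserves −61B, deposits 0.
Totals: Δreserves = −115.5B, Δdeposits = +21.5B.
Δrequired reserves = 10% × +21.5B = +2.15B.
Δexcess reserves = Δreserves − Δrequired = −115.5B − (+2.15B) = -117.65 billion.

-117.65 billion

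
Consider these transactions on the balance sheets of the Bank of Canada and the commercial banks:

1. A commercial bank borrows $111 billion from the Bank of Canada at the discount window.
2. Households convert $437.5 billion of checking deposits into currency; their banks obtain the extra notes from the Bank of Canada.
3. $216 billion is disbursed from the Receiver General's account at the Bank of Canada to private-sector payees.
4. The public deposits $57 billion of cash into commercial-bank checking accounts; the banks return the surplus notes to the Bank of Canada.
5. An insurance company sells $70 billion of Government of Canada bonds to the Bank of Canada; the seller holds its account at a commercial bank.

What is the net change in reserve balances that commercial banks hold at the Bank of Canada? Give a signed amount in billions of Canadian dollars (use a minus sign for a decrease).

+$16.5 billion

Bank of Canada balance sheet:
  Assets:      Securities +$70B, Loans to banks +$111B
  Liabilities: Bank reserves +$16.5B, Currency in circulation +$380.5B, Government deposits −$216B
Commercial banking system:
  Assets:      Reserves at CB +$16.5B
  Liabilities: Checkable deposits −$94.5B, Borrowings from CB +$111B
So the change in reserve balances that commercial banks hold at the Bank of Canada is +$16.5 billion.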